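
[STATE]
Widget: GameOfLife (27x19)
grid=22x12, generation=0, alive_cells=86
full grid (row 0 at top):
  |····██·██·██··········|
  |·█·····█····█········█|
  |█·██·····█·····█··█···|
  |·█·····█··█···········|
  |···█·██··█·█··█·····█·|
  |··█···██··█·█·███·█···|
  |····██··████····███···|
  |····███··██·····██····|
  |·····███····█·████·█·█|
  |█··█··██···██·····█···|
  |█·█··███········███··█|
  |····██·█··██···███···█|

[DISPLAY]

Gen: 0                     
····██·██·██··········     
·█·····█····█········█     
█·██·····█·····█··█···     
·█·····█··█···········     
···█·██··█·█··█·····█·     
··█···██··█·█·███·█···     
····██··████····███···     
····███··██·····██····     
·····███····█·████·█·█     
█··█··██···██·····█···     
█·█··███········███··█     
····██·█··██···███···█     
                           
                           
                           
                           
                           
                           


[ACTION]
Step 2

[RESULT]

Gen: 2                     
··██·██·██·█··········     
·███·██··███··········     
█·····█····█··········     
·█·███····█···········     
··█··██····█··██······     
··██···█·█··█·██·███··     
···██········█···███··     
·········█············     
·········█···██·······     
··█····██·█········█··     
··██·█·███··███···█···     
····█·················     
                           
                           
                           
                           
                           
                           


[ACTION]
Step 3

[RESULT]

Gen: 5                     
····█·█···███·········     
██·██·██·█·██·········     
········███···········     
█·███··████··█···█····     
······█···████··███···     
·█··█·██···██·█····█··     
·█··███····██·████·█··     
··██·····█·█·███·██···     
···████·██·█·█········     
·····████····█········     
·········████·········     
·····████·············     
                           
                           
                           
                           
                           
                           


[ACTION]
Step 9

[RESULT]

Gen: 14                    
···█·███··············     
··█·███·█·······█·····     
·█···████·····██··█·█·     
·█··█··██·····███···██     
·█··█·███············█     
··██··█·█·······███··█     
······█··██·█████··█·█     
·········█·█··███··███     
·········██···█····██·     
·········█·█··········     
········██············     
······················     
                           
                           
                           
                           
                           
                           


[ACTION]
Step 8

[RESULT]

Gen: 22                    
········█··█··········     
·█··█········█·██·█···     
··██·█·······██·█·█···     
··██······██··█·█·····     
·····█·····████····█··     
······█·██···█·█······     
··········██·█·██···█·     
··········█··███·███·█     
·····███····██······██     
······█···············     
······················     
······················     
                           
                           
                           
                           
                           
                           


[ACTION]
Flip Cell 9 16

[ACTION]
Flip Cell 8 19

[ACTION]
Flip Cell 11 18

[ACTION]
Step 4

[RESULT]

Gen: 26                    
··█·█········██·······     
·█··█·······███·█·····     
··██······█··█··███···     
··········███···███···     
········██··██·██·····     
·······█··█··██·····█·     
···········█·███·····█     
·····██··██·██··█·██·█     
·····█·█··█···███··█·█     
·····███······███·····     
······················     
······················     
                           
                           
                           
                           
                           
                           


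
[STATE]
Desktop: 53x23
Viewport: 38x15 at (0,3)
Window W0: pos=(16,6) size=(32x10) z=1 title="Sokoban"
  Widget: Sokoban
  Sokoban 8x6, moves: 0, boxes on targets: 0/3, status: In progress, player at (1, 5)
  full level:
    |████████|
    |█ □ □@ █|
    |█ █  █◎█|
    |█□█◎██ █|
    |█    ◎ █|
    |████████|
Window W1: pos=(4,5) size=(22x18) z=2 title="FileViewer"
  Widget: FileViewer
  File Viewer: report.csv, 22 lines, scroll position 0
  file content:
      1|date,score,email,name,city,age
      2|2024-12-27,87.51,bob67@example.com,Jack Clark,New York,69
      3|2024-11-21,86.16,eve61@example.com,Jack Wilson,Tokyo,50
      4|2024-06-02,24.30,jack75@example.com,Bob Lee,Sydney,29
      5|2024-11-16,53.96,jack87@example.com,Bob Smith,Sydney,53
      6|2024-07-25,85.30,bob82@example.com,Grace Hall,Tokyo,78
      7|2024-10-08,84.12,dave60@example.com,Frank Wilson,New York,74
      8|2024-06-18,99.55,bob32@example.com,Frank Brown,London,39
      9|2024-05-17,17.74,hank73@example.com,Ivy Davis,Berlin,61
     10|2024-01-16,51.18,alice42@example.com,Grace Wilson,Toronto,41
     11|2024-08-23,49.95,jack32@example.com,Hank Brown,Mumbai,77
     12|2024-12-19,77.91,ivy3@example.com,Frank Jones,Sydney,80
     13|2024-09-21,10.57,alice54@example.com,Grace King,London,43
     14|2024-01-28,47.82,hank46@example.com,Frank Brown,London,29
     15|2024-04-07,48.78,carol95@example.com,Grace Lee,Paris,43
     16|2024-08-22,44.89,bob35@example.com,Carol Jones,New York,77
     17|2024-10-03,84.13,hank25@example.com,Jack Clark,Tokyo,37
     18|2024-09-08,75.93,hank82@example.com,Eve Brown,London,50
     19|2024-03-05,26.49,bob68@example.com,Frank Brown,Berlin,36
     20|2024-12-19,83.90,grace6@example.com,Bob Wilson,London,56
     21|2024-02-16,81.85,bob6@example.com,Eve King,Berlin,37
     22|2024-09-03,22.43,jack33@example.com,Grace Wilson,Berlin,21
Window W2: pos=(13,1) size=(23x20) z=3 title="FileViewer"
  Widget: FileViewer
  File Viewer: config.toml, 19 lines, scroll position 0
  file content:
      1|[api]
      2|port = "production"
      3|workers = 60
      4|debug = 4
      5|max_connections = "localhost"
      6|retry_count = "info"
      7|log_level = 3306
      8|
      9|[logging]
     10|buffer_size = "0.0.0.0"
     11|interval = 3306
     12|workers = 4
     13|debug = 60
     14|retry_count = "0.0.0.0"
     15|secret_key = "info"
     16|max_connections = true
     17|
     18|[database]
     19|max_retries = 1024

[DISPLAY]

             ┠─────────────────────┨  
             ┃[api]               ▲┃  
    ┏━━━━━━━━┃port = "production" █┃  
    ┃ FileVie┃workers = 60        ░┃━━
    ┠────────┃debug = 4           ░┃  
    ┃date,sco┃max_connections = "l░┃──
    ┃2024-12-┃retry_count = "info"░┃  
    ┃2024-11-┃log_level = 3306    ░┃  
    ┃2024-06-┃                    ░┃  
    ┃2024-11-┃[logging]           ░┃  
    ┃2024-07-┃buffer_size = "0.0.0░┃  
    ┃2024-10-┃interval = 3306     ░┃  
    ┃2024-06-┃workers = 4         ░┃━━
    ┃2024-05-┃debug = 60          ░┃  
    ┃2024-01-┃retry_count = "0.0.0░┃  


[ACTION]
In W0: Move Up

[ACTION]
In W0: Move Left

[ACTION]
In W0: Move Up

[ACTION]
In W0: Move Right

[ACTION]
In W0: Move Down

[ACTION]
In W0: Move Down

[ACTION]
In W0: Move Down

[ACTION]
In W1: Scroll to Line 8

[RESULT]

             ┠─────────────────────┨  
             ┃[api]               ▲┃  
    ┏━━━━━━━━┃port = "production" █┃  
    ┃ FileVie┃workers = 60        ░┃━━
    ┠────────┃debug = 4           ░┃  
    ┃2024-06-┃max_connections = "l░┃──
    ┃2024-05-┃retry_count = "info"░┃  
    ┃2024-01-┃log_level = 3306    ░┃  
    ┃2024-08-┃                    ░┃  
    ┃2024-12-┃[logging]           ░┃  
    ┃2024-09-┃buffer_size = "0.0.0░┃  
    ┃2024-01-┃interval = 3306     ░┃  
    ┃2024-04-┃workers = 4         ░┃━━
    ┃2024-08-┃debug = 60          ░┃  
    ┃2024-10-┃retry_count = "0.0.0░┃  


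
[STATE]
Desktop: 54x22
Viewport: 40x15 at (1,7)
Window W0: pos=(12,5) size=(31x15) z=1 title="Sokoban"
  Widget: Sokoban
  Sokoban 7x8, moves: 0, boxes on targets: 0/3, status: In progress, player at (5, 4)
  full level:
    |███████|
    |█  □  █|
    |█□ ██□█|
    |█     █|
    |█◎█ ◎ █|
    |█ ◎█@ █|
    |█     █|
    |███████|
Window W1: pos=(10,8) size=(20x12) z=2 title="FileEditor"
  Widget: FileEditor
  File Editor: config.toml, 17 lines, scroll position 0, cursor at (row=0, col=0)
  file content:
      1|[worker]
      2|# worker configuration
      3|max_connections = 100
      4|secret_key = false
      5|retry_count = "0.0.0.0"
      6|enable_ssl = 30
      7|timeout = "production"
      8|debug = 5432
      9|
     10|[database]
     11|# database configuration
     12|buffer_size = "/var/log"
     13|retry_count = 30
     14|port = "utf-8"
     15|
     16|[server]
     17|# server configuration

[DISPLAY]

           ┠────────────────────────────
         ┏━━━━━━━━━━━━━━━━━━┓           
         ┃ FileEditor       ┃           
         ┠──────────────────┨           
         ┃█worker]         ▲┃           
         ┃# worker configur█┃           
         ┃max_connections =░┃           
         ┃secret_key = fals░┃           
         ┃retry_count = "0.░┃           
         ┃enable_ssl = 30  ░┃           
         ┃timeout = "produc░┃           
         ┃debug = 5432     ▼┃           
         ┗━━━━━━━━━━━━━━━━━━┛━━━━━━━━━━━
                                        
                                        


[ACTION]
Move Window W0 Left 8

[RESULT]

   ┠─────────────────────────────┨      
   ┃█████┏━━━━━━━━━━━━━━━━━━┓    ┃      
   ┃█  □ ┃ FileEditor       ┃    ┃      
   ┃█□ ██┠──────────────────┨    ┃      
   ┃█    ┃█worker]         ▲┃    ┃      
   ┃█◎█ ◎┃# worker configur█┃    ┃      
   ┃█ ◎█@┃max_connections =░┃    ┃      
   ┃█    ┃secret_key = fals░┃    ┃      
   ┃█████┃retry_count = "0.░┃    ┃      
   ┃Moves┃enable_ssl = 30  ░┃    ┃      
   ┃     ┃timeout = "produc░┃    ┃      
   ┃     ┃debug = 5432     ▼┃    ┃      
   ┗━━━━━┗━━━━━━━━━━━━━━━━━━┛━━━━┛      
                                        
                                        


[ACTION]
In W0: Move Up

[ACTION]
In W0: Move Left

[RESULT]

   ┠─────────────────────────────┨      
   ┃█████┏━━━━━━━━━━━━━━━━━━┓    ┃      
   ┃█  □ ┃ FileEditor       ┃    ┃      
   ┃█□ ██┠──────────────────┨    ┃      
   ┃█    ┃█worker]         ▲┃    ┃      
   ┃█◎█@◎┃# worker configur█┃    ┃      
   ┃█ ◎█ ┃max_connections =░┃    ┃      
   ┃█    ┃secret_key = fals░┃    ┃      
   ┃█████┃retry_count = "0.░┃    ┃      
   ┃Moves┃enable_ssl = 30  ░┃    ┃      
   ┃     ┃timeout = "produc░┃    ┃      
   ┃     ┃debug = 5432     ▼┃    ┃      
   ┗━━━━━┗━━━━━━━━━━━━━━━━━━┛━━━━┛      
                                        
                                        


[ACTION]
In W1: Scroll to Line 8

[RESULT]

   ┠─────────────────────────────┨      
   ┃█████┏━━━━━━━━━━━━━━━━━━┓    ┃      
   ┃█  □ ┃ FileEditor       ┃    ┃      
   ┃█□ ██┠──────────────────┨    ┃      
   ┃█    ┃debug = 5432     ▲┃    ┃      
   ┃█◎█@◎┃                 ░┃    ┃      
   ┃█ ◎█ ┃[database]       ░┃    ┃      
   ┃█    ┃# database config░┃    ┃      
   ┃█████┃buffer_size = "/v░┃    ┃      
   ┃Moves┃retry_count = 30 █┃    ┃      
   ┃     ┃port = "utf-8"   ░┃    ┃      
   ┃     ┃                 ▼┃    ┃      
   ┗━━━━━┗━━━━━━━━━━━━━━━━━━┛━━━━┛      
                                        
                                        


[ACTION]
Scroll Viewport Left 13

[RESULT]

    ┠─────────────────────────────┨     
    ┃█████┏━━━━━━━━━━━━━━━━━━┓    ┃     
    ┃█  □ ┃ FileEditor       ┃    ┃     
    ┃█□ ██┠──────────────────┨    ┃     
    ┃█    ┃debug = 5432     ▲┃    ┃     
    ┃█◎█@◎┃                 ░┃    ┃     
    ┃█ ◎█ ┃[database]       ░┃    ┃     
    ┃█    ┃# database config░┃    ┃     
    ┃█████┃buffer_size = "/v░┃    ┃     
    ┃Moves┃retry_count = 30 █┃    ┃     
    ┃     ┃port = "utf-8"   ░┃    ┃     
    ┃     ┃                 ▼┃    ┃     
    ┗━━━━━┗━━━━━━━━━━━━━━━━━━┛━━━━┛     
                                        
                                        


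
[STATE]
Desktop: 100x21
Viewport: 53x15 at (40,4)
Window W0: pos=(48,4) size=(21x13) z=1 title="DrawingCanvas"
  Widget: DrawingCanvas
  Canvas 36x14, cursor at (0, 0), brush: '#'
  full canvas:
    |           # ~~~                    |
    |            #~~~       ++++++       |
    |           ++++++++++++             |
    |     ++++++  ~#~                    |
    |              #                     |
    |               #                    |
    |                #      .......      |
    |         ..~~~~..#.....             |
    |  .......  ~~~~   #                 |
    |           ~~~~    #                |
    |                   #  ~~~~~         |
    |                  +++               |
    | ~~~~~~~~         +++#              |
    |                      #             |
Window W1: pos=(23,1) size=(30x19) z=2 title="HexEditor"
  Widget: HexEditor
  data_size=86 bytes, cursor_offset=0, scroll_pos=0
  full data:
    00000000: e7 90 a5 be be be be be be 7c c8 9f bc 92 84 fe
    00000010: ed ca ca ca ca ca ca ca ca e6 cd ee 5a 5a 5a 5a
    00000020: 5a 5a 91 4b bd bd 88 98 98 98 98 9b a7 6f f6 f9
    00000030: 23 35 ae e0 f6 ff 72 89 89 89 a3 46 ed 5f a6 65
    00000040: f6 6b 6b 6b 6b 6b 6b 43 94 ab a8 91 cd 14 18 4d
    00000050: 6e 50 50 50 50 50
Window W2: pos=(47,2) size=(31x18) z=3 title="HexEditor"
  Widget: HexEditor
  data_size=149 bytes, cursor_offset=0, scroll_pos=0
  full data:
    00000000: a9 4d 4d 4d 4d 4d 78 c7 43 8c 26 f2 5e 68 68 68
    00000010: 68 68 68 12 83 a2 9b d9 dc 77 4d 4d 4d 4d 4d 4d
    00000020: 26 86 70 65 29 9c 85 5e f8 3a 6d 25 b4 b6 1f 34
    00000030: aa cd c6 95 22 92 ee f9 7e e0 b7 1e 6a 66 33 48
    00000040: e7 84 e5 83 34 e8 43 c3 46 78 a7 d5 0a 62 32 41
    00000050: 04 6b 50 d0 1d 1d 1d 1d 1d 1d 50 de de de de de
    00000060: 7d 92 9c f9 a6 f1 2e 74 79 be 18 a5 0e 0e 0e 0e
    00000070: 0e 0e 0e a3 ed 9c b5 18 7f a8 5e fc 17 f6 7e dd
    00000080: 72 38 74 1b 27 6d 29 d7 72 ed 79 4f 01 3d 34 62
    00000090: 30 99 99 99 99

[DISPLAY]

a5 be b┠─────────────────────────────┨               
ca ca c┃00000000  A9 4d 4d 4d 4d 4d 7┃               
91 4b b┃00000010  68 68 68 12 83 a2 9┃               
ae e0 f┃00000020  26 86 70 65 29 9c 8┃               
6b 6b 6┃00000030  aa cd c6 95 22 92 e┃               
50 50 5┃00000040  e7 84 e5 83 34 e8 4┃               
       ┃00000050  04 6b 50 d0 1d 1d 1┃               
       ┃00000060  7d 92 9c f9 a6 f1 2┃               
       ┃00000070  0e 0e 0e a3 ed 9c b┃               
       ┃00000080  72 38 74 1b 27 6d 2┃               
       ┃00000090  30 99 99 99 99     ┃               
       ┃                             ┃               
       ┃                             ┃               
       ┃                             ┃               
       ┃                             ┃               


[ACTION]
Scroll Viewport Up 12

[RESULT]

                                                     
━━━━━━━━━━━━┓                                        
       ┏━━━━━━━━━━━━━━━━━━━━━━━━━━━━━┓               
───────┃ HexEditor                   ┃               
a5 be b┠─────────────────────────────┨               
ca ca c┃00000000  A9 4d 4d 4d 4d 4d 7┃               
91 4b b┃00000010  68 68 68 12 83 a2 9┃               
ae e0 f┃00000020  26 86 70 65 29 9c 8┃               
6b 6b 6┃00000030  aa cd c6 95 22 92 e┃               
50 50 5┃00000040  e7 84 e5 83 34 e8 4┃               
       ┃00000050  04 6b 50 d0 1d 1d 1┃               
       ┃00000060  7d 92 9c f9 a6 f1 2┃               
       ┃00000070  0e 0e 0e a3 ed 9c b┃               
       ┃00000080  72 38 74 1b 27 6d 2┃               
       ┃00000090  30 99 99 99 99     ┃               


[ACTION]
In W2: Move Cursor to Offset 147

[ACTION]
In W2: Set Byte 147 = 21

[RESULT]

                                                     
━━━━━━━━━━━━┓                                        
       ┏━━━━━━━━━━━━━━━━━━━━━━━━━━━━━┓               
───────┃ HexEditor                   ┃               
a5 be b┠─────────────────────────────┨               
ca ca c┃00000000  a9 4d 4d 4d 4d 4d 7┃               
91 4b b┃00000010  68 68 68 12 83 a2 9┃               
ae e0 f┃00000020  26 86 70 65 29 9c 8┃               
6b 6b 6┃00000030  aa cd c6 95 22 92 e┃               
50 50 5┃00000040  e7 84 e5 83 34 e8 4┃               
       ┃00000050  04 6b 50 d0 1d 1d 1┃               
       ┃00000060  7d 92 9c f9 a6 f1 2┃               
       ┃00000070  0e 0e 0e a3 ed 9c b┃               
       ┃00000080  72 38 74 1b 27 6d 2┃               
       ┃00000090  30 99 99 21 99     ┃               


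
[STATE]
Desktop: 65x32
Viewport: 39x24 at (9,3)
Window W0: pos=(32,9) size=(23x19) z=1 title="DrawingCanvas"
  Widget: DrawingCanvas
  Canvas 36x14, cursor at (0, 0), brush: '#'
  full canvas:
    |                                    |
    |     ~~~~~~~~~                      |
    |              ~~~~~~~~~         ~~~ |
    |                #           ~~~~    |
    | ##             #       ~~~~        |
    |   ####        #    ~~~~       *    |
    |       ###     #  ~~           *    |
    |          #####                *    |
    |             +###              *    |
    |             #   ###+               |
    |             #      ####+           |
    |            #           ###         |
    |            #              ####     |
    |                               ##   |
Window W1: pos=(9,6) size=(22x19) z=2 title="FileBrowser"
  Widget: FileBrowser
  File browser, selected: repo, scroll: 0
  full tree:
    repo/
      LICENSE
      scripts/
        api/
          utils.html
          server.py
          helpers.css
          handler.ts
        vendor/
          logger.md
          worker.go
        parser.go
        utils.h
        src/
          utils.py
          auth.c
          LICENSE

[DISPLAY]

                                       
                                       
                                       
┏━━━━━━━━━━━━━━━━━━━━┓                 
┃ FileBrowser        ┃                 
┠────────────────────┨                 
┃> [-] repo/         ┃ ┏━━━━━━━━━━━━━━━
┃    LICENSE         ┃ ┃ DrawingCanvas 
┃    [+] scripts/    ┃ ┠───────────────
┃                    ┃ ┃+              
┃                    ┃ ┃     ~~~~~~~~~ 
┃                    ┃ ┃              ~
┃                    ┃ ┃               
┃                    ┃ ┃ ##            
┃                    ┃ ┃   ####        
┃                    ┃ ┃       ###     
┃                    ┃ ┃          #####
┃                    ┃ ┃             +#
┃                    ┃ ┃             # 
┃                    ┃ ┃             # 
┃                    ┃ ┃            #  
┗━━━━━━━━━━━━━━━━━━━━┛ ┃            #  
                       ┃               
                       ┃               


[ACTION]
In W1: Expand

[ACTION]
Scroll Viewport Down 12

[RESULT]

┠────────────────────┨                 
┃> [-] repo/         ┃ ┏━━━━━━━━━━━━━━━
┃    LICENSE         ┃ ┃ DrawingCanvas 
┃    [+] scripts/    ┃ ┠───────────────
┃                    ┃ ┃+              
┃                    ┃ ┃     ~~~~~~~~~ 
┃                    ┃ ┃              ~
┃                    ┃ ┃               
┃                    ┃ ┃ ##            
┃                    ┃ ┃   ####        
┃                    ┃ ┃       ###     
┃                    ┃ ┃          #####
┃                    ┃ ┃             +#
┃                    ┃ ┃             # 
┃                    ┃ ┃             # 
┃                    ┃ ┃            #  
┗━━━━━━━━━━━━━━━━━━━━┛ ┃            #  
                       ┃               
                       ┃               
                       ┗━━━━━━━━━━━━━━━
                                       
                                       
                                       
                                       


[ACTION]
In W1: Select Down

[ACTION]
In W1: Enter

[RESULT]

┠────────────────────┨                 
┃  [-] repo/         ┃ ┏━━━━━━━━━━━━━━━
┃  > LICENSE         ┃ ┃ DrawingCanvas 
┃    [+] scripts/    ┃ ┠───────────────
┃                    ┃ ┃+              
┃                    ┃ ┃     ~~~~~~~~~ 
┃                    ┃ ┃              ~
┃                    ┃ ┃               
┃                    ┃ ┃ ##            
┃                    ┃ ┃   ####        
┃                    ┃ ┃       ###     
┃                    ┃ ┃          #####
┃                    ┃ ┃             +#
┃                    ┃ ┃             # 
┃                    ┃ ┃             # 
┃                    ┃ ┃            #  
┗━━━━━━━━━━━━━━━━━━━━┛ ┃            #  
                       ┃               
                       ┃               
                       ┗━━━━━━━━━━━━━━━
                                       
                                       
                                       
                                       


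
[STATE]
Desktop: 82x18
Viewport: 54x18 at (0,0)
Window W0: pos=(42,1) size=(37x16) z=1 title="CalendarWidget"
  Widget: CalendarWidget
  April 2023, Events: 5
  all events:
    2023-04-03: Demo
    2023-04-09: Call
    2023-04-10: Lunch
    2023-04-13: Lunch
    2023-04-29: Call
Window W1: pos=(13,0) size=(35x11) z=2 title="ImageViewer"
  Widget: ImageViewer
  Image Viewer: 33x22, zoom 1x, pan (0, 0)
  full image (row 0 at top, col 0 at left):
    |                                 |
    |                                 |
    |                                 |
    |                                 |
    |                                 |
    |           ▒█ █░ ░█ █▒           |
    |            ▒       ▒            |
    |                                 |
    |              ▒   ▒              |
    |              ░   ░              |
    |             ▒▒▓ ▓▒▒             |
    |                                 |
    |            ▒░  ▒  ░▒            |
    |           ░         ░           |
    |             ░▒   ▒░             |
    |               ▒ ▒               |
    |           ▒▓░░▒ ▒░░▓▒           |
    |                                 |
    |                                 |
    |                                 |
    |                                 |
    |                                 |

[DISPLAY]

             ┏━━━━━━━━━━━━━━━━━━━━━━━━━━━━━━━━━┓      
             ┃ ImageViewer                     ┃━━━━━━
             ┠─────────────────────────────────┨ndarWi
             ┃                                 ┃──────
             ┃                                 ┃      
             ┃                                 ┃ We Th
             ┃                                 ┃      
             ┃                                 ┃4  5  
             ┃           ▒█ █░ ░█ █▒           ┃1 12 1
             ┃            ▒       ▒            ┃ 19 20
             ┗━━━━━━━━━━━━━━━━━━━━━━━━━━━━━━━━━┛ 26 27
                                          ┃           
                                          ┃           
                                          ┃           
                                          ┃           
                                          ┃           
                                          ┗━━━━━━━━━━━
                                                      


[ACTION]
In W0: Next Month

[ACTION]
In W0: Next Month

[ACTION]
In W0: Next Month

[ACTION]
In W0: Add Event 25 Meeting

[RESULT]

             ┏━━━━━━━━━━━━━━━━━━━━━━━━━━━━━━━━━┓      
             ┃ ImageViewer                     ┃━━━━━━
             ┠─────────────────────────────────┨ndarWi
             ┃                                 ┃──────
             ┃                                 ┃      
             ┃                                 ┃ We Th
             ┃                                 ┃      
             ┃                                 ┃  5  6
             ┃           ▒█ █░ ░█ █▒           ┃ 12 13
             ┃            ▒       ▒            ┃ 19 20
             ┗━━━━━━━━━━━━━━━━━━━━━━━━━━━━━━━━━┛* 26 2
                                          ┃31         
                                          ┃           
                                          ┃           
                                          ┃           
                                          ┃           
                                          ┗━━━━━━━━━━━
                                                      


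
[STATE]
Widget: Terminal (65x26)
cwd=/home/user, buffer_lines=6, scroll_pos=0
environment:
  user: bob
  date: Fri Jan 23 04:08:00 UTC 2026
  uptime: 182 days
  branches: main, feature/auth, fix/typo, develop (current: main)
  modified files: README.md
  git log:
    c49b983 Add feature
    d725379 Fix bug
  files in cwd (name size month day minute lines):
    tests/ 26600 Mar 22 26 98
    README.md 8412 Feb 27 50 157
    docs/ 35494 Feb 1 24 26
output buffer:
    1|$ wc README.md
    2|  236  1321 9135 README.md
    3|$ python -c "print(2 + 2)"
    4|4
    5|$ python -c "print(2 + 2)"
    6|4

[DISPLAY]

$ wc README.md                                                   
  236  1321 9135 README.md                                       
$ python -c "print(2 + 2)"                                       
4                                                                
$ python -c "print(2 + 2)"                                       
4                                                                
$ █                                                              
                                                                 
                                                                 
                                                                 
                                                                 
                                                                 
                                                                 
                                                                 
                                                                 
                                                                 
                                                                 
                                                                 
                                                                 
                                                                 
                                                                 
                                                                 
                                                                 
                                                                 
                                                                 
                                                                 


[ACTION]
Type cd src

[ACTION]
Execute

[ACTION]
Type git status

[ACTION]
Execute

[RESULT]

$ wc README.md                                                   
  236  1321 9135 README.md                                       
$ python -c "print(2 + 2)"                                       
4                                                                
$ python -c "print(2 + 2)"                                       
4                                                                
$ cd src                                                         
                                                                 
$ git status                                                     
On branch main                                                   
Changes not staged for commit:                                   
                                                                 
        modified:   README.md                                    
$ █                                                              
                                                                 
                                                                 
                                                                 
                                                                 
                                                                 
                                                                 
                                                                 
                                                                 
                                                                 
                                                                 
                                                                 
                                                                 


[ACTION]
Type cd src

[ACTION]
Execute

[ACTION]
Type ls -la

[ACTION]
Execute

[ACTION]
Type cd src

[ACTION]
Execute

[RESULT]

$ wc README.md                                                   
  236  1321 9135 README.md                                       
$ python -c "print(2 + 2)"                                       
4                                                                
$ python -c "print(2 + 2)"                                       
4                                                                
$ cd src                                                         
                                                                 
$ git status                                                     
On branch main                                                   
Changes not staged for commit:                                   
                                                                 
        modified:   README.md                                    
$ cd src                                                         
                                                                 
$ ls -la                                                         
drwxr-xr-x  1 bob group    26600 Mar 22 10:26 tests/             
-rw-r--r--  1 bob group     8412 Feb 27 10:50 README.md          
drwxr-xr-x  1 bob group    35494 Feb  1 10:24 docs/              
$ cd src                                                         
                                                                 
$ █                                                              
                                                                 
                                                                 
                                                                 
                                                                 


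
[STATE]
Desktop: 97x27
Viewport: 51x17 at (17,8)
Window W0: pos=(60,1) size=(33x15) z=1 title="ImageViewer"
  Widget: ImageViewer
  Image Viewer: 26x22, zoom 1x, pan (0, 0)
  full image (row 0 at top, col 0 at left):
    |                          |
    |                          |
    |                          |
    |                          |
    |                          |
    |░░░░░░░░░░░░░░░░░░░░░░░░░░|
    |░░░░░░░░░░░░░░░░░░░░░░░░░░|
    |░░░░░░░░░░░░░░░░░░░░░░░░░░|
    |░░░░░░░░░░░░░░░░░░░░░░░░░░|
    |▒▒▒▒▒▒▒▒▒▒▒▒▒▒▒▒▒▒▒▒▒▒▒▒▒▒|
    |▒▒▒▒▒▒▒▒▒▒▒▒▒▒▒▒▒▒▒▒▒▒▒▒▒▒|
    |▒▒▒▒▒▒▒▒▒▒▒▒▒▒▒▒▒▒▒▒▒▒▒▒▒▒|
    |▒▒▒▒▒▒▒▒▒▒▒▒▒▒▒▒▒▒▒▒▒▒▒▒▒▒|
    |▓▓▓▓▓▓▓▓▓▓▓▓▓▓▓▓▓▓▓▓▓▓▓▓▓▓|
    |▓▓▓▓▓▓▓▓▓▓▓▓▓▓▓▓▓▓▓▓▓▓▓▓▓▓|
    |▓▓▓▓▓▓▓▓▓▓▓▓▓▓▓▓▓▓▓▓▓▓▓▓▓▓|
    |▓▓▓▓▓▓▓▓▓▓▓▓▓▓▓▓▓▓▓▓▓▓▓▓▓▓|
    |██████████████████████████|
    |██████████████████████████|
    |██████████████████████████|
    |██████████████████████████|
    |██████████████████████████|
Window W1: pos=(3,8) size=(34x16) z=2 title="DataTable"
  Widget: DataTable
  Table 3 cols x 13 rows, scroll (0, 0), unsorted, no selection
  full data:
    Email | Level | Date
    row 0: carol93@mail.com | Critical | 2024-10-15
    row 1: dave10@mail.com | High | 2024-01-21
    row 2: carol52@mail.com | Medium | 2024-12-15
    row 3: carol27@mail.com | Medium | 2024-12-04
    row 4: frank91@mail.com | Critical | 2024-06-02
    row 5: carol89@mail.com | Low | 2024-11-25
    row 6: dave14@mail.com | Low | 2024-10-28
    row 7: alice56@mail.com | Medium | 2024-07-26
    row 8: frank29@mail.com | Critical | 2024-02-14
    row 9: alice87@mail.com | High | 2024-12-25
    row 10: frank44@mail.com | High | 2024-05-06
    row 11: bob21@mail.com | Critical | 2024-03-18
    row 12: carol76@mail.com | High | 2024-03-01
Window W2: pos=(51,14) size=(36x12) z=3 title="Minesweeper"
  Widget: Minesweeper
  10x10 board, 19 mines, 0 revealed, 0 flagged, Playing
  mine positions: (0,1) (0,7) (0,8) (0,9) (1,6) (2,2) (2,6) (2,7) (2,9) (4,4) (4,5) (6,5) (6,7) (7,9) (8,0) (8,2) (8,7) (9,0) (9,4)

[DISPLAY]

━━━━━━━━━━━━━━━━━━━┓                       ┃       
                   ┃                       ┃░░░░░░░
───────────────────┨                       ┃░░░░░░░
   │Level   │Date  ┃                       ┃░░░░░░░
───┼────────┼──────┃                       ┃░░░░░░░
com│Critical│2024-1┃                       ┃▒▒▒▒▒▒▒
om │High    │2024-0┃              ┏━━━━━━━━━━━━━━━━
com│Medium  │2024-1┃              ┃ Minesweeper    
com│Medium  │2024-1┃              ┠────────────────
com│Critical│2024-0┃              ┃■■■■■■■■■■      
com│Low     │2024-1┃              ┃■■■■■■■■■■      
om │Low     │2024-1┃              ┃■■■■■■■■■■      
com│Medium  │2024-0┃              ┃■■■■■■■■■■      
com│Critical│2024-0┃              ┃■■■■■■■■■■      
com│High    │2024-1┃              ┃■■■■■■■■■■      
━━━━━━━━━━━━━━━━━━━┛              ┃■■■■■■■■■■      
                                  ┃■■■■■■■■■■      


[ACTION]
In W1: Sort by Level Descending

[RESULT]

━━━━━━━━━━━━━━━━━━━┓                       ┃       
                   ┃                       ┃░░░░░░░
───────────────────┨                       ┃░░░░░░░
   │Level  ▼│Date  ┃                       ┃░░░░░░░
───┼────────┼──────┃                       ┃░░░░░░░
com│Medium  │2024-1┃                       ┃▒▒▒▒▒▒▒
com│Medium  │2024-1┃              ┏━━━━━━━━━━━━━━━━
com│Medium  │2024-0┃              ┃ Minesweeper    
com│Low     │2024-1┃              ┠────────────────
om │Low     │2024-1┃              ┃■■■■■■■■■■      
om │High    │2024-0┃              ┃■■■■■■■■■■      
com│High    │2024-1┃              ┃■■■■■■■■■■      
com│High    │2024-0┃              ┃■■■■■■■■■■      
com│High    │2024-0┃              ┃■■■■■■■■■■      
com│Critical│2024-1┃              ┃■■■■■■■■■■      
━━━━━━━━━━━━━━━━━━━┛              ┃■■■■■■■■■■      
                                  ┃■■■■■■■■■■      


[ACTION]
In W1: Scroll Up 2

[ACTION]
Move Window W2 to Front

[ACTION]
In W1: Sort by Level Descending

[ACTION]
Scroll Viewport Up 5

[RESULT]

                                           ┠───────
                                           ┃       
                                           ┃       
                                           ┃       
                                           ┃       
━━━━━━━━━━━━━━━━━━━┓                       ┃       
                   ┃                       ┃░░░░░░░
───────────────────┨                       ┃░░░░░░░
   │Level  ▼│Date  ┃                       ┃░░░░░░░
───┼────────┼──────┃                       ┃░░░░░░░
com│Medium  │2024-1┃                       ┃▒▒▒▒▒▒▒
com│Medium  │2024-1┃              ┏━━━━━━━━━━━━━━━━
com│Medium  │2024-0┃              ┃ Minesweeper    
com│Low     │2024-1┃              ┠────────────────
om │Low     │2024-1┃              ┃■■■■■■■■■■      
om │High    │2024-0┃              ┃■■■■■■■■■■      
com│High    │2024-1┃              ┃■■■■■■■■■■      
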